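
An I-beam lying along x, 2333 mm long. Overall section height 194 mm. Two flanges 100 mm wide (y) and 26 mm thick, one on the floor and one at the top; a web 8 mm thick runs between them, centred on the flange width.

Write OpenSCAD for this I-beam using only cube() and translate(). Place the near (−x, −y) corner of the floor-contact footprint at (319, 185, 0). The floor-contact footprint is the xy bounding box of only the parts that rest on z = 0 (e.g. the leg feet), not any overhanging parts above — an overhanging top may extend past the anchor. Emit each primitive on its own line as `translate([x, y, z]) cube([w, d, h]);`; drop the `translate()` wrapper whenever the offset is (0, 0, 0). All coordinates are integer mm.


translate([319, 185, 0]) cube([2333, 100, 26]);
translate([319, 231, 26]) cube([2333, 8, 142]);
translate([319, 185, 168]) cube([2333, 100, 26]);


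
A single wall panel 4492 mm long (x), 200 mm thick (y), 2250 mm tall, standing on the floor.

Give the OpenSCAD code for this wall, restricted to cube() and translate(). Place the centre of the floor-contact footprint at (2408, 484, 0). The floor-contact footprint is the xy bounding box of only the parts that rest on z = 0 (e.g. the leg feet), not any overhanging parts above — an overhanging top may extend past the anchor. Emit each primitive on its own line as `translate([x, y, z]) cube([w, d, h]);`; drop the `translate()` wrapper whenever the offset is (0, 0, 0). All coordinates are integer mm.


translate([162, 384, 0]) cube([4492, 200, 2250]);


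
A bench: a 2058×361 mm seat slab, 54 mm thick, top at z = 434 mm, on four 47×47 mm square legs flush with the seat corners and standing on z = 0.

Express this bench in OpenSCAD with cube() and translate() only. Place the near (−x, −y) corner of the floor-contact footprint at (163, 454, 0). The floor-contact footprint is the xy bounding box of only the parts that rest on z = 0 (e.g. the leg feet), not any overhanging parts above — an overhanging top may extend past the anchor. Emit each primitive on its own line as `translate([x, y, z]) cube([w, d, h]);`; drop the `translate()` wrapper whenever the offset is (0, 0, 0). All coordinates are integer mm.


translate([163, 454, 380]) cube([2058, 361, 54]);
translate([163, 454, 0]) cube([47, 47, 380]);
translate([163, 768, 0]) cube([47, 47, 380]);
translate([2174, 454, 0]) cube([47, 47, 380]);
translate([2174, 768, 0]) cube([47, 47, 380]);


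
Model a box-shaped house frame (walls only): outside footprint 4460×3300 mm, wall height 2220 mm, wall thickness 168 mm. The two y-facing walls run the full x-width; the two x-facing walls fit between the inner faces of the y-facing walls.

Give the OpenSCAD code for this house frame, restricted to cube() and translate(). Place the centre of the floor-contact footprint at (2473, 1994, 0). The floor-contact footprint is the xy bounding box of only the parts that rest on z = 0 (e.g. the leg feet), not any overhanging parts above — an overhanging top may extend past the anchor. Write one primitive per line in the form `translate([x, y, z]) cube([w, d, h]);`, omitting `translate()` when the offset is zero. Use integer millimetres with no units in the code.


translate([243, 344, 0]) cube([4460, 168, 2220]);
translate([243, 3476, 0]) cube([4460, 168, 2220]);
translate([243, 512, 0]) cube([168, 2964, 2220]);
translate([4535, 512, 0]) cube([168, 2964, 2220]);


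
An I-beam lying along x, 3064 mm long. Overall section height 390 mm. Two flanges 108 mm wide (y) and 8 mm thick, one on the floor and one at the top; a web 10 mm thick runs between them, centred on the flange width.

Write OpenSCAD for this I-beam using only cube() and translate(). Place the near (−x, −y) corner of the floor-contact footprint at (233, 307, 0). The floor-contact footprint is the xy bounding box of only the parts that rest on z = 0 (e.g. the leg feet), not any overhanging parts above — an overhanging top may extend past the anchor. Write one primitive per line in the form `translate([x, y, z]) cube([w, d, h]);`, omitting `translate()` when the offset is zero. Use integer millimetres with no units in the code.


translate([233, 307, 0]) cube([3064, 108, 8]);
translate([233, 356, 8]) cube([3064, 10, 374]);
translate([233, 307, 382]) cube([3064, 108, 8]);


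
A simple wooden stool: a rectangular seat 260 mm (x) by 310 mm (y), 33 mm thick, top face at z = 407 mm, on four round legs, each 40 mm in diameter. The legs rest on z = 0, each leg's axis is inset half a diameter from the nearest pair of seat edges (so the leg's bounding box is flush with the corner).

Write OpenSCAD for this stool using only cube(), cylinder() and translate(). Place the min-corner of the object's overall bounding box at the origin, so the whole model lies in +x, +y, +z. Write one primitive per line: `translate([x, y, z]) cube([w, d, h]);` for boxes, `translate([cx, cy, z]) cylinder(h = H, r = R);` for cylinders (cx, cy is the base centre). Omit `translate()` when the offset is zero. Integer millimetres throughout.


translate([0, 0, 374]) cube([260, 310, 33]);
translate([20, 20, 0]) cylinder(h = 374, r = 20);
translate([240, 20, 0]) cylinder(h = 374, r = 20);
translate([20, 290, 0]) cylinder(h = 374, r = 20);
translate([240, 290, 0]) cylinder(h = 374, r = 20);


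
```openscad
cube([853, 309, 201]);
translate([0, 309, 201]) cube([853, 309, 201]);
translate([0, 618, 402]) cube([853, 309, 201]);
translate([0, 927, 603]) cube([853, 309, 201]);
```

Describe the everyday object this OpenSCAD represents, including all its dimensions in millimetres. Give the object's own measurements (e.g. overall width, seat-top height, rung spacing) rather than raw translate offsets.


A straight staircase of 4 solid steps. Each step is 853 mm wide (x), 309 mm deep (y, the going) and 201 mm tall (the rise). The first step rests on the floor; each subsequent step sits one going further in +y and one rise higher in +z, directly behind and above the previous step with no overlap.


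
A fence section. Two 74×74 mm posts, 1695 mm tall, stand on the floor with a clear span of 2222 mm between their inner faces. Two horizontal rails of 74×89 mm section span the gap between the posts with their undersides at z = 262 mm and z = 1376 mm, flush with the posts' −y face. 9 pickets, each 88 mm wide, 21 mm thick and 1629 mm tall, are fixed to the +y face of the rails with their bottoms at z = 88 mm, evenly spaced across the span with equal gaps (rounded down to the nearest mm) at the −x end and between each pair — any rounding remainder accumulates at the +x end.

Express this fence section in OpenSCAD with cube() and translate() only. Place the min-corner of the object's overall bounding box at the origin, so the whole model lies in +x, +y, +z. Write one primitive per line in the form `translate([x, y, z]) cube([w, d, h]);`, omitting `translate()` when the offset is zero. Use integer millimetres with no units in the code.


cube([74, 74, 1695]);
translate([2296, 0, 0]) cube([74, 74, 1695]);
translate([74, 0, 262]) cube([2222, 74, 89]);
translate([74, 0, 1376]) cube([2222, 74, 89]);
translate([217, 74, 88]) cube([88, 21, 1629]);
translate([448, 74, 88]) cube([88, 21, 1629]);
translate([679, 74, 88]) cube([88, 21, 1629]);
translate([910, 74, 88]) cube([88, 21, 1629]);
translate([1141, 74, 88]) cube([88, 21, 1629]);
translate([1372, 74, 88]) cube([88, 21, 1629]);
translate([1603, 74, 88]) cube([88, 21, 1629]);
translate([1834, 74, 88]) cube([88, 21, 1629]);
translate([2065, 74, 88]) cube([88, 21, 1629]);


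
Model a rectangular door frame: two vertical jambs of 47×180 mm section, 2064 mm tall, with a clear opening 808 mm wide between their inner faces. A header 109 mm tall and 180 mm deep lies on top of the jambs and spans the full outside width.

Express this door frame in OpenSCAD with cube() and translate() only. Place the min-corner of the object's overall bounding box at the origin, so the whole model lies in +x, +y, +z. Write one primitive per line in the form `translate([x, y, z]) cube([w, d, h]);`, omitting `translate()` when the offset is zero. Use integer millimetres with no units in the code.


cube([47, 180, 2064]);
translate([855, 0, 0]) cube([47, 180, 2064]);
translate([0, 0, 2064]) cube([902, 180, 109]);


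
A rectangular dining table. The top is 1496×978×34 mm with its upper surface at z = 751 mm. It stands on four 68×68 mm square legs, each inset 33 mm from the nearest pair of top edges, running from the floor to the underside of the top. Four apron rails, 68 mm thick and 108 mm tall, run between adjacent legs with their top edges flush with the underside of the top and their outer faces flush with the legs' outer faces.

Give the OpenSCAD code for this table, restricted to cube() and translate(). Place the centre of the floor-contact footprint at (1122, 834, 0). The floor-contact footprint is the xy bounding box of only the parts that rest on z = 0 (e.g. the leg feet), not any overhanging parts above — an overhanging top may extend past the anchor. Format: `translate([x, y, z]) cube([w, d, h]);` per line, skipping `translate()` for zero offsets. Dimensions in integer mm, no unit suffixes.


// leg_h = 751 - 34 = 717
// apron z = 717 - 108 = 609
translate([374, 345, 717]) cube([1496, 978, 34]);
translate([407, 378, 0]) cube([68, 68, 717]);
translate([1769, 378, 0]) cube([68, 68, 717]);
translate([407, 1222, 0]) cube([68, 68, 717]);
translate([1769, 1222, 0]) cube([68, 68, 717]);
translate([475, 378, 609]) cube([1294, 68, 108]);
translate([475, 1222, 609]) cube([1294, 68, 108]);
translate([407, 446, 609]) cube([68, 776, 108]);
translate([1769, 446, 609]) cube([68, 776, 108]);


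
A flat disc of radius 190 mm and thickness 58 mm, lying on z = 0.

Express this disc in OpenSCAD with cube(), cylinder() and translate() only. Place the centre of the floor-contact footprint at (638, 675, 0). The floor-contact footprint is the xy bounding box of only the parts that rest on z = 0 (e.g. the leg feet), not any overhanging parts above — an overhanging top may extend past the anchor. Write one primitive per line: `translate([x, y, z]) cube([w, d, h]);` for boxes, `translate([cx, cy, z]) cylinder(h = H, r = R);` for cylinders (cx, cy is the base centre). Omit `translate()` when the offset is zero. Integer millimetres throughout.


translate([638, 675, 0]) cylinder(h = 58, r = 190);


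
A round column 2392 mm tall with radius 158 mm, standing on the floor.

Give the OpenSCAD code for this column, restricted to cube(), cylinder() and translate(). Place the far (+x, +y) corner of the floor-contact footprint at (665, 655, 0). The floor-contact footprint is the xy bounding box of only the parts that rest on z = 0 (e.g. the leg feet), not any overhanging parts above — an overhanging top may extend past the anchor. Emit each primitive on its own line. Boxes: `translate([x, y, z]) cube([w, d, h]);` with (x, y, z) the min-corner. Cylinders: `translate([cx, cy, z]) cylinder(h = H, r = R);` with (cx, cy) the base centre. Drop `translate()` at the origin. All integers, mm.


translate([507, 497, 0]) cylinder(h = 2392, r = 158);


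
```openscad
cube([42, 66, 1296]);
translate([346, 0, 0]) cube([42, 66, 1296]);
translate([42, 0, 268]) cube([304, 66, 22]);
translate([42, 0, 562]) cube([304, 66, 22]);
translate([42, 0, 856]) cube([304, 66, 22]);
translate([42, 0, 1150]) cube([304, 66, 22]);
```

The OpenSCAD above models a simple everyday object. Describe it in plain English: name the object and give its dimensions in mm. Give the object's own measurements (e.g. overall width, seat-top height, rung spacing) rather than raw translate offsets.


A straight ladder. Two 42×66 mm vertical rails, 1296 mm tall, stand 388 mm apart (outside-to-outside) with their front faces coplanar on the −y side. 4 rungs, each 66 mm deep and 22 mm tall, span between the inner faces of the rails, front faces flush with the rails. The lowest rung's underside is at z = 268 mm and rungs are spaced 294 mm apart (underside to underside).


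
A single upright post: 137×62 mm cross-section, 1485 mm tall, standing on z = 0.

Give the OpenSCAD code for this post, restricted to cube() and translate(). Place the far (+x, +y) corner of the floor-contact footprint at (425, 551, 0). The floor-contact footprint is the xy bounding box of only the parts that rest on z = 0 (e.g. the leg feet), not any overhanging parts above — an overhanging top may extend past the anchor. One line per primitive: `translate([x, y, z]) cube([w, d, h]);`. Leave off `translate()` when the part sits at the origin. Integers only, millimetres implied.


translate([288, 489, 0]) cube([137, 62, 1485]);


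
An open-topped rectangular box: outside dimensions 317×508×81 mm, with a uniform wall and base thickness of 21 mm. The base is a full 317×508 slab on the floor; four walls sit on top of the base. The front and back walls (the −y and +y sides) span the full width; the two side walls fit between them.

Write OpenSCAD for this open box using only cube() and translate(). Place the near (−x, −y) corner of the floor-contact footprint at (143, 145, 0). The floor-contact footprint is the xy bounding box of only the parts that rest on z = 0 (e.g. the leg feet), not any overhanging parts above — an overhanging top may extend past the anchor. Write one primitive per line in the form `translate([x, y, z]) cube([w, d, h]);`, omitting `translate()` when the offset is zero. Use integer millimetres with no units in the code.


translate([143, 145, 0]) cube([317, 508, 21]);
translate([143, 145, 21]) cube([317, 21, 60]);
translate([143, 632, 21]) cube([317, 21, 60]);
translate([143, 166, 21]) cube([21, 466, 60]);
translate([439, 166, 21]) cube([21, 466, 60]);


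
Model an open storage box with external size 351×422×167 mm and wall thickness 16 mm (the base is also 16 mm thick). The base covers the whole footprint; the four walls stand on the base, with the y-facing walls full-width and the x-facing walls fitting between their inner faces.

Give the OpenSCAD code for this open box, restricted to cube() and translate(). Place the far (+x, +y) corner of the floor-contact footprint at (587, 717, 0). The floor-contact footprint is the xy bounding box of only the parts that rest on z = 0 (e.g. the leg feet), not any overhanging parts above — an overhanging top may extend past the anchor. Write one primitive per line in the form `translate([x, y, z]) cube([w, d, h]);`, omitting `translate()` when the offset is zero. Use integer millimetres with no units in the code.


translate([236, 295, 0]) cube([351, 422, 16]);
translate([236, 295, 16]) cube([351, 16, 151]);
translate([236, 701, 16]) cube([351, 16, 151]);
translate([236, 311, 16]) cube([16, 390, 151]);
translate([571, 311, 16]) cube([16, 390, 151]);


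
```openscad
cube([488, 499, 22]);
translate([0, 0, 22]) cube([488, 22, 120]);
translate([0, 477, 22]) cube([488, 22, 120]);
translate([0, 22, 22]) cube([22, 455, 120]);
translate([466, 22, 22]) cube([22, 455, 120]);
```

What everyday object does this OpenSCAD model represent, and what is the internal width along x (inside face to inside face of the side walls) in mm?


An open box. The internal width is 444 mm.

A 488×499 base slab with four walls standing on it — an open box. The base is 488 mm wide and the walls are 22 mm thick, so the internal width is 488 − 2 × 22 = 444 mm.


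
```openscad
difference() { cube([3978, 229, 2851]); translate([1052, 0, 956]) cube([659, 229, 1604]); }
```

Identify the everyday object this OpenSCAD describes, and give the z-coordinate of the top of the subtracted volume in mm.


A wall with a window opening. The window head height is 2560 mm.

A wall with a rectangular opening subtracted — a window. Sill at z = 956, opening 1604 mm tall, so the head is at 956 + 1604 = 2560 mm.


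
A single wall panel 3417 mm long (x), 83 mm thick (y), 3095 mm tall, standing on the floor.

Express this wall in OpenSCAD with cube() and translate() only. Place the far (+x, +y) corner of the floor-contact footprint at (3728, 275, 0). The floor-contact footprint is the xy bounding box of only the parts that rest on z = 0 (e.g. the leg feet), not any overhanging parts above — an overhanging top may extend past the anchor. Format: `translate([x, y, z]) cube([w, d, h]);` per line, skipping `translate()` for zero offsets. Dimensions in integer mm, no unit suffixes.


translate([311, 192, 0]) cube([3417, 83, 3095]);


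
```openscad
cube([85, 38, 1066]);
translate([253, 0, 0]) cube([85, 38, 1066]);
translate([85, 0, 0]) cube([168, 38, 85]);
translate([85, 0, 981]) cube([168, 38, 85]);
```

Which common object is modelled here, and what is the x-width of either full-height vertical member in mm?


A picture frame. The border width is 85 mm.

Four thin pieces enclosing a rectangular opening — a picture frame. The two full-height stiles are 1066 mm tall; the top rail sits at z = 981 and is 85 mm tall, so the border above the opening is 1066 − 981 = 85 mm, matching the stile x-width.


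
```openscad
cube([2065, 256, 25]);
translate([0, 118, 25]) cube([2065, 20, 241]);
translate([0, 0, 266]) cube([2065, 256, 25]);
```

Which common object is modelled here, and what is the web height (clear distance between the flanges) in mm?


An I-beam. The web height is 241 mm.

Two wide flanges with a thin centred web — an I-beam. Overall 291 mm minus two 25 mm flanges gives a web of 291 − 2·25 = 241 mm.


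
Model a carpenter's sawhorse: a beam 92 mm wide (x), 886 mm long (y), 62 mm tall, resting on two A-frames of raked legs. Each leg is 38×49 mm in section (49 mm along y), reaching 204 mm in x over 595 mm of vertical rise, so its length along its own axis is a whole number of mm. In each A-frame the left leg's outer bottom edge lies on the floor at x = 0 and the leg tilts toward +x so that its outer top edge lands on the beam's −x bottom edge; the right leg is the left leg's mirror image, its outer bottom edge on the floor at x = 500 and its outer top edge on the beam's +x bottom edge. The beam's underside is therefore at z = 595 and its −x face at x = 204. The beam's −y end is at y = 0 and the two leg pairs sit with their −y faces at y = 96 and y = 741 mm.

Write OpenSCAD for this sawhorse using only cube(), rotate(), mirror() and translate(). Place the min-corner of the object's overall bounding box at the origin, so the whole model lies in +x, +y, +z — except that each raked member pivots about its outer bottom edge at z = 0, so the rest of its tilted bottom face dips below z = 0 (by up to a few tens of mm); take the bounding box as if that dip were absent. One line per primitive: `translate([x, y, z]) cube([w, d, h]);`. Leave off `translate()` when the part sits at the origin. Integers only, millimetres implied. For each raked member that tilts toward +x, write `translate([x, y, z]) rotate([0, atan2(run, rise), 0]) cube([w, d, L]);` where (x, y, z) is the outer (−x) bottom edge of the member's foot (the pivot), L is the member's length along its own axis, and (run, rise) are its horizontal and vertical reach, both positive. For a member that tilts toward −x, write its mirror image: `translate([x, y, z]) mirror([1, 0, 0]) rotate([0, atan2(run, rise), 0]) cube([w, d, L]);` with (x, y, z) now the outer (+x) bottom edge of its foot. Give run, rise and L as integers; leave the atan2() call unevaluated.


// leg length = √(204² + 595²) = 629
// right-leg outer foot x = 2·204 + 92 = 500
// beam min-corner = (204, 0, 595)
translate([204, 0, 595]) cube([92, 886, 62]);
translate([0, 96, 0]) rotate([0, atan2(204, 595), 0]) cube([38, 49, 629]);
translate([500, 96, 0]) mirror([1, 0, 0]) rotate([0, atan2(204, 595), 0]) cube([38, 49, 629]);
translate([0, 741, 0]) rotate([0, atan2(204, 595), 0]) cube([38, 49, 629]);
translate([500, 741, 0]) mirror([1, 0, 0]) rotate([0, atan2(204, 595), 0]) cube([38, 49, 629]);


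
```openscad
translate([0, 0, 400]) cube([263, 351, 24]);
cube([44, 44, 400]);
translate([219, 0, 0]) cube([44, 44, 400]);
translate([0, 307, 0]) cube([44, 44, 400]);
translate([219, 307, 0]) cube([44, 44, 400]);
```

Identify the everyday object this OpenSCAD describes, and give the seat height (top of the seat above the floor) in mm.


A stool. The seat height is 424 mm.

A 263×351×24 slab at z = 400 on four corner posts — a stool. The seat top is 400 + 24 = 424 mm.


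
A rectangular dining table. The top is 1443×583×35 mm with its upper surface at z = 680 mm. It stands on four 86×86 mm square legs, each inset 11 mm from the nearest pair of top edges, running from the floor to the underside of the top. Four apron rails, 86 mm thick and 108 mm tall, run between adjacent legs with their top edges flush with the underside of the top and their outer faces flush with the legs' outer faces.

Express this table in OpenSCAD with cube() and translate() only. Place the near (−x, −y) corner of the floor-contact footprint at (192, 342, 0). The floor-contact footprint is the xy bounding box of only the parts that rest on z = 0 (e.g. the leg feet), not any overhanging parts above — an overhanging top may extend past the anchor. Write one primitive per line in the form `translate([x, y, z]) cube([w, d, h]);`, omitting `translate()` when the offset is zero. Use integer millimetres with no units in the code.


// leg_h = 680 - 35 = 645
// apron z = 645 - 108 = 537
translate([181, 331, 645]) cube([1443, 583, 35]);
translate([192, 342, 0]) cube([86, 86, 645]);
translate([1527, 342, 0]) cube([86, 86, 645]);
translate([192, 817, 0]) cube([86, 86, 645]);
translate([1527, 817, 0]) cube([86, 86, 645]);
translate([278, 342, 537]) cube([1249, 86, 108]);
translate([278, 817, 537]) cube([1249, 86, 108]);
translate([192, 428, 537]) cube([86, 389, 108]);
translate([1527, 428, 537]) cube([86, 389, 108]);


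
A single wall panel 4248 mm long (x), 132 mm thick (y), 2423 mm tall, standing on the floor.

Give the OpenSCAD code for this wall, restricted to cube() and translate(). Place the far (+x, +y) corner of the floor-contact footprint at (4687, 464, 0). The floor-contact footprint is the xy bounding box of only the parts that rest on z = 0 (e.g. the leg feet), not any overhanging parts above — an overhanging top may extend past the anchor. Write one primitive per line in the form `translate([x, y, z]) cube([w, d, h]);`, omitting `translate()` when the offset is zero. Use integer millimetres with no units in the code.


translate([439, 332, 0]) cube([4248, 132, 2423]);


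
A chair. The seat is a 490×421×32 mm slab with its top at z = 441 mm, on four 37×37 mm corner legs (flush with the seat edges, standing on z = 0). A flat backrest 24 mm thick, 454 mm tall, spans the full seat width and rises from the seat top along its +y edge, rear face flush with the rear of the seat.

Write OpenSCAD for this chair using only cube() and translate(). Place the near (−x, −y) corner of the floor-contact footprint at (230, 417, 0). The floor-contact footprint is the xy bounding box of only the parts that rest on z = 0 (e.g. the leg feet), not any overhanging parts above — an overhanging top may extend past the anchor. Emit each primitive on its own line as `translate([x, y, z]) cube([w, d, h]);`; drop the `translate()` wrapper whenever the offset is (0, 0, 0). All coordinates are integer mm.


translate([230, 417, 409]) cube([490, 421, 32]);
translate([230, 417, 0]) cube([37, 37, 409]);
translate([683, 417, 0]) cube([37, 37, 409]);
translate([230, 801, 0]) cube([37, 37, 409]);
translate([683, 801, 0]) cube([37, 37, 409]);
translate([230, 814, 441]) cube([490, 24, 454]);


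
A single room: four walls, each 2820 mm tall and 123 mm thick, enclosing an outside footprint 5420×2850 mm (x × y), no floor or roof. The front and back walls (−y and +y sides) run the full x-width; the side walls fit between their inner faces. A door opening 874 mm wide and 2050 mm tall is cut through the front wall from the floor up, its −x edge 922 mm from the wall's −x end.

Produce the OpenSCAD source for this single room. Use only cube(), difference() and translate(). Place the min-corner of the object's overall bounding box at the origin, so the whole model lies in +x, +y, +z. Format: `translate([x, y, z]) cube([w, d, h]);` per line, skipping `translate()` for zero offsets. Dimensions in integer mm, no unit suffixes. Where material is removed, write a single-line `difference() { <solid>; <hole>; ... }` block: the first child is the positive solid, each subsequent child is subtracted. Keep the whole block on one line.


difference() { cube([5420, 123, 2820]); translate([922, 0, 0]) cube([874, 123, 2050]); }
translate([0, 2727, 0]) cube([5420, 123, 2820]);
translate([0, 123, 0]) cube([123, 2604, 2820]);
translate([5297, 123, 0]) cube([123, 2604, 2820]);


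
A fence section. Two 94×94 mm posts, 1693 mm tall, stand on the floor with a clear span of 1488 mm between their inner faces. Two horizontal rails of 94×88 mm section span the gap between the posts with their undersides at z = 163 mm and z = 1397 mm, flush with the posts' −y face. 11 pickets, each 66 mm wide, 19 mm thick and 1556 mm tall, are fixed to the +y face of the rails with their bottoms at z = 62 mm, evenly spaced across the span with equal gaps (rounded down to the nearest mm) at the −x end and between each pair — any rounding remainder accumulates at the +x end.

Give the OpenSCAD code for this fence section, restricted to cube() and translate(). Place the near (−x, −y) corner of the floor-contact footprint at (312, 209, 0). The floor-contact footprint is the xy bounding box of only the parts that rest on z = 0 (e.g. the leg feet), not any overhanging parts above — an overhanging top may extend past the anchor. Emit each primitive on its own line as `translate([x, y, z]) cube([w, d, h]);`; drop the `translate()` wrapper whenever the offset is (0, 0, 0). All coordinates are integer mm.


translate([312, 209, 0]) cube([94, 94, 1693]);
translate([1894, 209, 0]) cube([94, 94, 1693]);
translate([406, 209, 163]) cube([1488, 94, 88]);
translate([406, 209, 1397]) cube([1488, 94, 88]);
translate([469, 303, 62]) cube([66, 19, 1556]);
translate([598, 303, 62]) cube([66, 19, 1556]);
translate([727, 303, 62]) cube([66, 19, 1556]);
translate([856, 303, 62]) cube([66, 19, 1556]);
translate([985, 303, 62]) cube([66, 19, 1556]);
translate([1114, 303, 62]) cube([66, 19, 1556]);
translate([1243, 303, 62]) cube([66, 19, 1556]);
translate([1372, 303, 62]) cube([66, 19, 1556]);
translate([1501, 303, 62]) cube([66, 19, 1556]);
translate([1630, 303, 62]) cube([66, 19, 1556]);
translate([1759, 303, 62]) cube([66, 19, 1556]);


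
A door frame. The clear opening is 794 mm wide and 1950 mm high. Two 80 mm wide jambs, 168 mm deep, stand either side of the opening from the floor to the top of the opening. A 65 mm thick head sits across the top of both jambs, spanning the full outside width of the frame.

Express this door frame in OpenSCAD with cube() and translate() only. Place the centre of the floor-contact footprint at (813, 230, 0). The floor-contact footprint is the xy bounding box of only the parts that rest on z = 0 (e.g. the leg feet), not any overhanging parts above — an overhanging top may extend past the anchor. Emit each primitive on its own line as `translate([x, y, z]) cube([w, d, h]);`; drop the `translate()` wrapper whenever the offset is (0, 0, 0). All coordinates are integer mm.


translate([336, 146, 0]) cube([80, 168, 1950]);
translate([1210, 146, 0]) cube([80, 168, 1950]);
translate([336, 146, 1950]) cube([954, 168, 65]);


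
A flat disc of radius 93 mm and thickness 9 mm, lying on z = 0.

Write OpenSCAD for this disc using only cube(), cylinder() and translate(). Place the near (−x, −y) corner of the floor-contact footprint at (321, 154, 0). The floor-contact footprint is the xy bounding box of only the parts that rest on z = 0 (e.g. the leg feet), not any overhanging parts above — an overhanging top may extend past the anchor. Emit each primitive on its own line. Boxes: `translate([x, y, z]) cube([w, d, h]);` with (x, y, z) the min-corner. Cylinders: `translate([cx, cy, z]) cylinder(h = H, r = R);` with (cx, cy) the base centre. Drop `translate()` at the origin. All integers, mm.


translate([414, 247, 0]) cylinder(h = 9, r = 93);


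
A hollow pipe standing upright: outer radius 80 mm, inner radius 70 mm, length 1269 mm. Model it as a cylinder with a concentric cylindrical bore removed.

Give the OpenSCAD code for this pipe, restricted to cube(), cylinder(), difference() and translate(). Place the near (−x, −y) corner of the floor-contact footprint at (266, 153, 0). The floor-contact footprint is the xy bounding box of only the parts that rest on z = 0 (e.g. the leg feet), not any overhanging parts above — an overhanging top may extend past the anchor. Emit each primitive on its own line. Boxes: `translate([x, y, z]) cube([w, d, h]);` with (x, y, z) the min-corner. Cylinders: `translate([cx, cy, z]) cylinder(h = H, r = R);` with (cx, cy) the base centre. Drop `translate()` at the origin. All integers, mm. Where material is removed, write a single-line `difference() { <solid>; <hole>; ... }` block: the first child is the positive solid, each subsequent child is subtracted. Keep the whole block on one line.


difference() { translate([346, 233, 0]) cylinder(h = 1269, r = 80); translate([346, 233, 0]) cylinder(h = 1269, r = 70); }


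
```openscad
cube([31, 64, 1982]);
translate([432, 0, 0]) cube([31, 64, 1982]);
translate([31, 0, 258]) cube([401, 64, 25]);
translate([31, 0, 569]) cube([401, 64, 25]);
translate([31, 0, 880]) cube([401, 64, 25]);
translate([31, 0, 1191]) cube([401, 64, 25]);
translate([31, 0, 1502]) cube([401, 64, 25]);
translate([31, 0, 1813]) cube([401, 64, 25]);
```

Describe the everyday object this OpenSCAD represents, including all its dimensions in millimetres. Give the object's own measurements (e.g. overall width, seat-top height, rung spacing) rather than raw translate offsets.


A straight ladder. Two 31×64 mm vertical rails, 1982 mm tall, stand 463 mm apart (outside-to-outside) with their front faces coplanar on the −y side. 6 rungs, each 64 mm deep and 25 mm tall, span between the inner faces of the rails, front faces flush with the rails. The lowest rung's underside is at z = 258 mm and rungs are spaced 311 mm apart (underside to underside).


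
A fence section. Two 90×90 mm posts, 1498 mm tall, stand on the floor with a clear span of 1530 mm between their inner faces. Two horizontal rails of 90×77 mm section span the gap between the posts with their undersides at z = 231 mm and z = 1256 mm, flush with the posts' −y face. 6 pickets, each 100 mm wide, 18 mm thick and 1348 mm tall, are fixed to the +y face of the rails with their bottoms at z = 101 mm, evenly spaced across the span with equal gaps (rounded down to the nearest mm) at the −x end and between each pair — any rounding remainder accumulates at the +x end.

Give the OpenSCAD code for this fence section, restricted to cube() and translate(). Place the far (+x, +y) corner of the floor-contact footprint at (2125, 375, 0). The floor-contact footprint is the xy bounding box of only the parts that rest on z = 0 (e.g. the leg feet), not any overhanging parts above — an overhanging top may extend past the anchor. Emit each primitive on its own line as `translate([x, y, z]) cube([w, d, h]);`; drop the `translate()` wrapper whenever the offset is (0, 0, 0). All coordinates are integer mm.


translate([415, 285, 0]) cube([90, 90, 1498]);
translate([2035, 285, 0]) cube([90, 90, 1498]);
translate([505, 285, 231]) cube([1530, 90, 77]);
translate([505, 285, 1256]) cube([1530, 90, 77]);
translate([637, 375, 101]) cube([100, 18, 1348]);
translate([869, 375, 101]) cube([100, 18, 1348]);
translate([1101, 375, 101]) cube([100, 18, 1348]);
translate([1333, 375, 101]) cube([100, 18, 1348]);
translate([1565, 375, 101]) cube([100, 18, 1348]);
translate([1797, 375, 101]) cube([100, 18, 1348]);


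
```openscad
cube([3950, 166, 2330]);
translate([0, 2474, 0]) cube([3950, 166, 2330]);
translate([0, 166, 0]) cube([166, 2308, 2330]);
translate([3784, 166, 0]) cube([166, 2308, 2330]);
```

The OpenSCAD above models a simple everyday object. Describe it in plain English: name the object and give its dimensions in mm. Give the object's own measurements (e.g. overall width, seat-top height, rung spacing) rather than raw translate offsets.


The wall frame of a small rectangular building: four walls, each 2330 mm tall and 166 mm thick, enclosing a footprint 3950 mm (x) by 2640 mm (y) outside-to-outside, with no floor or roof. The front and back walls (the −y and +y sides) span the full width; the two side walls fit between them.


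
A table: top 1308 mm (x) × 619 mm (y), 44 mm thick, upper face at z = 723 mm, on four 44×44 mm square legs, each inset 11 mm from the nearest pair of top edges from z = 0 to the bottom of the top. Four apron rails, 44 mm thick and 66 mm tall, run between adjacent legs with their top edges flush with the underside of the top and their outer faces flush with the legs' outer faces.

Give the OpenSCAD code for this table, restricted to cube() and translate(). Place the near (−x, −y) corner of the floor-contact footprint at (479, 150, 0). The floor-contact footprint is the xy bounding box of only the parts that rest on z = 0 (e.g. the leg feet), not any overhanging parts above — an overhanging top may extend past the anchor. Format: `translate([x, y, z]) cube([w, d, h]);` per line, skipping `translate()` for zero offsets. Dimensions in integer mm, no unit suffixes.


translate([468, 139, 679]) cube([1308, 619, 44]);
translate([479, 150, 0]) cube([44, 44, 679]);
translate([1721, 150, 0]) cube([44, 44, 679]);
translate([479, 703, 0]) cube([44, 44, 679]);
translate([1721, 703, 0]) cube([44, 44, 679]);
translate([523, 150, 613]) cube([1198, 44, 66]);
translate([523, 703, 613]) cube([1198, 44, 66]);
translate([479, 194, 613]) cube([44, 509, 66]);
translate([1721, 194, 613]) cube([44, 509, 66]);


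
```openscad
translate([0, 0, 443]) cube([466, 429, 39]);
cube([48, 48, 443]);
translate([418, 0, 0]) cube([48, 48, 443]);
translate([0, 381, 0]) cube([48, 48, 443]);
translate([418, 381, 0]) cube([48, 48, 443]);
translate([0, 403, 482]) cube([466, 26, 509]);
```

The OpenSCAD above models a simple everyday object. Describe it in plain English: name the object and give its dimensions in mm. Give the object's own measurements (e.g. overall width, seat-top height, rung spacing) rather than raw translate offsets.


A chair. The seat is a 466×429×39 mm slab with its top at z = 482 mm, on four 48×48 mm corner legs (flush with the seat edges, standing on z = 0). A flat backrest 26 mm thick, 509 mm tall, spans the full seat width and rises from the seat top along its +y edge, rear face flush with the rear of the seat.


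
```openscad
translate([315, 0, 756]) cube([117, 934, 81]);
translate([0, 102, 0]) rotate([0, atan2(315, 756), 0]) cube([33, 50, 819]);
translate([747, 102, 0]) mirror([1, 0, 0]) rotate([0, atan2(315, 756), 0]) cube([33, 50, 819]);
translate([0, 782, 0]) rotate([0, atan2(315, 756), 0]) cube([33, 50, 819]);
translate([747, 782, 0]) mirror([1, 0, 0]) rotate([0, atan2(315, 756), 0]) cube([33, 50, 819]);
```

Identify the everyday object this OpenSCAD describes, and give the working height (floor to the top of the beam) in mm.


A sawhorse. The overall height is 837 mm.

A beam across two mirrored pairs of raked legs — a sawhorse. The beam's underside is at z = 756 (matching the legs' vertical rise in atan2(315, 756)) and the beam is 81 mm tall, so its top is at 756 + 81 = 837 mm. The raked legs top out at the beam's underside, so that is the highest point.


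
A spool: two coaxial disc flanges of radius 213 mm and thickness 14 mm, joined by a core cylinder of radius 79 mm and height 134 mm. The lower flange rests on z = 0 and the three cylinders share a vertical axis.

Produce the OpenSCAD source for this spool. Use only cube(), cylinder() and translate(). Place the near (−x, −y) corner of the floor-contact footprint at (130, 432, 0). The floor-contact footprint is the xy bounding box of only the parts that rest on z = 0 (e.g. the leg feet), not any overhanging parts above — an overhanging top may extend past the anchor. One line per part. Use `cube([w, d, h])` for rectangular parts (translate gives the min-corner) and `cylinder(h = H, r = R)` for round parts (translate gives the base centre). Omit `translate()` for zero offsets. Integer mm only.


translate([343, 645, 0]) cylinder(h = 14, r = 213);
translate([343, 645, 14]) cylinder(h = 134, r = 79);
translate([343, 645, 148]) cylinder(h = 14, r = 213);


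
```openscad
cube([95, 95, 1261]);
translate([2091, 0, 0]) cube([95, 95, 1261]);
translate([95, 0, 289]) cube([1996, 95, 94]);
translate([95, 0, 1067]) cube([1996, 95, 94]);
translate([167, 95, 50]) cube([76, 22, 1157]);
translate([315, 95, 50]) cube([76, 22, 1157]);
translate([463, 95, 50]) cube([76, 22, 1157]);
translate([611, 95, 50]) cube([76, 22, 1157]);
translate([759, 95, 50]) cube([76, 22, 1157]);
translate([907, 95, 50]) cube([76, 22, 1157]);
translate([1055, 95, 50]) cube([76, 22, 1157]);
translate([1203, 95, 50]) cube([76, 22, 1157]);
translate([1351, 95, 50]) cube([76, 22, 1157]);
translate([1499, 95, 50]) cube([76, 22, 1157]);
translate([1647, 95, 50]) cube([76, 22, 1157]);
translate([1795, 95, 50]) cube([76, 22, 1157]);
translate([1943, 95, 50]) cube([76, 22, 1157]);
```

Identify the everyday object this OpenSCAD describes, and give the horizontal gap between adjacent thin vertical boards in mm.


A fence section. The picket gap is 72 mm.

Two posts, two rails, 13 pickets — a fence section. Span 1996 mm holds 13 pickets of 76 mm with 14 equal gaps: ⌊(1996 − 13·76) / 14⌋ = 72 mm.


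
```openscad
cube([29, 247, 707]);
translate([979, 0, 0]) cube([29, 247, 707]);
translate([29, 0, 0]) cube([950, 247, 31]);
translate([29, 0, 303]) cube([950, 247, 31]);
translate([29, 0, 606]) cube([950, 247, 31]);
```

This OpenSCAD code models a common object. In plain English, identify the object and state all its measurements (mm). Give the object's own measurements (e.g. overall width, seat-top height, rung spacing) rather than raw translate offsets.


An open bookshelf. Two side panels, each 29 mm thick, 247 mm deep and 707 mm tall, stand 1008 mm apart (outside-to-outside). Between them sit 3 shelves, each 31 mm thick and 247 mm deep, spanning the full gap between the sides. The bottom shelf rests on the floor (its underside at z = 0) and the clear gap between one shelf's top and the next shelf's underside is 272 mm.


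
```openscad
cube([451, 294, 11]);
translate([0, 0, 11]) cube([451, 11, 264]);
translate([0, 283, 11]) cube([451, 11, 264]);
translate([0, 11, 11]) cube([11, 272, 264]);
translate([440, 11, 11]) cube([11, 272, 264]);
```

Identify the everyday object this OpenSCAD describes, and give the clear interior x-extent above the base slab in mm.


An open box. The internal width is 429 mm.

A 451×294 base slab with four walls standing on it — an open box. The base is 451 mm wide and the walls are 11 mm thick, so the internal width is 451 − 2 × 11 = 429 mm.


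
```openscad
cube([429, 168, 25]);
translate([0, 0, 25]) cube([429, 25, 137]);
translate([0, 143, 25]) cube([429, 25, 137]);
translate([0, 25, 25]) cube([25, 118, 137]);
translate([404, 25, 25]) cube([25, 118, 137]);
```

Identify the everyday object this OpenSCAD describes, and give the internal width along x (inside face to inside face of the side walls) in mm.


An open box. The internal width is 379 mm.

A 429×168 base slab with four walls standing on it — an open box. The base is 429 mm wide and the walls are 25 mm thick, so the internal width is 429 − 2 × 25 = 379 mm.


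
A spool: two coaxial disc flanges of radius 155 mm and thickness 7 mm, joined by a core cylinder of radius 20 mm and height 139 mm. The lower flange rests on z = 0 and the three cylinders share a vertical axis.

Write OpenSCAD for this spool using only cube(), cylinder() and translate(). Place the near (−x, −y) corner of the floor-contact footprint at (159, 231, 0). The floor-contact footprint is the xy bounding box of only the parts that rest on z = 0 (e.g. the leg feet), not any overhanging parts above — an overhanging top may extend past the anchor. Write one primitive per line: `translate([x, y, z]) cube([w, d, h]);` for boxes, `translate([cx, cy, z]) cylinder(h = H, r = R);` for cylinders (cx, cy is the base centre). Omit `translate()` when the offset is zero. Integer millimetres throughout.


translate([314, 386, 0]) cylinder(h = 7, r = 155);
translate([314, 386, 7]) cylinder(h = 139, r = 20);
translate([314, 386, 146]) cylinder(h = 7, r = 155);
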